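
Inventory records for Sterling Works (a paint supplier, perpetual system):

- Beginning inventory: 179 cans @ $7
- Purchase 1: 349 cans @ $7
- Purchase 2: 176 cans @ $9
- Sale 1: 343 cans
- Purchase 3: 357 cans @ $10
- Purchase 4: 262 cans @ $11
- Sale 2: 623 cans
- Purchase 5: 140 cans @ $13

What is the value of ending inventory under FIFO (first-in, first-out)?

Sale 1 (343) [FIFO — oldest first]: 179 @ $7 + 164 @ $7 = $2,401
Sale 2 (623) [FIFO — oldest first]: 185 @ $7 + 176 @ $9 + 262 @ $10 = $5,499
Total COGS = $2,401 + $5,499 = $7,900
Ending inventory: 95 @ $10 + 262 @ $11 + 140 @ $13 = $5,652

Ending inventory = $5,652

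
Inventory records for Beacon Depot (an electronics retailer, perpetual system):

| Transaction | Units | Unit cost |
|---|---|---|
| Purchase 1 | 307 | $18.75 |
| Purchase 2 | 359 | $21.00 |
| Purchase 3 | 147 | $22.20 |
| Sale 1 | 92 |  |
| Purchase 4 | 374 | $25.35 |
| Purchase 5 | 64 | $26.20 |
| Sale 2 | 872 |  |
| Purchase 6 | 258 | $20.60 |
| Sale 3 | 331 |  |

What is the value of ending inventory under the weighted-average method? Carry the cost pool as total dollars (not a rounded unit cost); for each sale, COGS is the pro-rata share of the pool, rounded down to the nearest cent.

After Purchase 1: 307 on hand, pool $5,756.25 (≈ $18.7500 each)
After Purchase 2: 666 on hand, pool $13,295.25 (≈ $19.9628 each)
After Purchase 3: 813 on hand, pool $16,558.65 (≈ $20.3673 each)
Sale 1, sell 92: 92/813 × $16,558.65 → $1,873.79
After Purchase 4: 1095 on hand, pool $24,165.76 (≈ $22.0692 each)
After Purchase 5: 1159 on hand, pool $25,842.56 (≈ $22.2973 each)
Sale 2, sell 872: 872/1159 × $25,842.56 → $19,443.23
After Purchase 6: 545 on hand, pool $11,714.13 (≈ $21.4938 each)
Sale 3, sell 331: 331/545 × $11,714.13 → $7,114.45
Total COGS = $1,873.79 + $19,443.23 + $7,114.45 = $28,431.47
Ending inventory (cost pool remaining) = $4,599.68

Ending inventory = $4,599.68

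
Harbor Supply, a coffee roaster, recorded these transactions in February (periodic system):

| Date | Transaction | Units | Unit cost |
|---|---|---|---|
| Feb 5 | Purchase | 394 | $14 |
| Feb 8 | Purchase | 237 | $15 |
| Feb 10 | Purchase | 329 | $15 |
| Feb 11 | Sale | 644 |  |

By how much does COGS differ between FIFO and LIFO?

FIFO COGS: 394 @ $14 + 237 @ $15 + 13 @ $15 = $9,266
LIFO COGS: 329 @ $15 + 237 @ $15 + 78 @ $14 = $9,582
Difference = |$9,266 − $9,582| = $316

$316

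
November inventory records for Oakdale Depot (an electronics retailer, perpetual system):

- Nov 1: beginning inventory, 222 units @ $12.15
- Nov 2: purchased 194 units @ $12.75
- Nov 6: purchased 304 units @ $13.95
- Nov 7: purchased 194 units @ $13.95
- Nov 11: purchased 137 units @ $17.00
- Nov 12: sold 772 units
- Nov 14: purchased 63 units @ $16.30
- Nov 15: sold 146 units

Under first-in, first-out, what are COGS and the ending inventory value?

Nov 12, 772 sold [FIFO — oldest first]: 222 @ $12.15 + 194 @ $12.75 + 304 @ $13.95 + 52 @ $13.95 = $10,137.00
Nov 15, 146 sold [FIFO — oldest first]: 142 @ $13.95 + 4 @ $17.00 = $2,048.90
Total COGS = $10,137.00 + $2,048.90 = $12,185.90
Ending inventory: 133 @ $17.00 + 63 @ $16.30 = $3,287.90

COGS = $12,185.90; ending inventory = $3,287.90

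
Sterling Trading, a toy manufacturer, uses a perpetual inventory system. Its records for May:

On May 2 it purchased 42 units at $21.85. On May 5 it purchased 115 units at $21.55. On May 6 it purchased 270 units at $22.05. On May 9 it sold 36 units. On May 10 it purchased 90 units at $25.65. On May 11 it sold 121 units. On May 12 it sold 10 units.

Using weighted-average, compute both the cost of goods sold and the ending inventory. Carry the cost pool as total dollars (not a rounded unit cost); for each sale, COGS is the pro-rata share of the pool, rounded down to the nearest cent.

After May 2: 42 on hand, pool $917.70 (≈ $21.8500 each)
After May 5: 157 on hand, pool $3,395.95 (≈ $21.6303 each)
After May 6: 427 on hand, pool $9,349.45 (≈ $21.8957 each)
May 9, sell 36: 36/427 × $9,349.45 → $788.24
After May 10: 481 on hand, pool $10,869.71 (≈ $22.5981 each)
May 11, sell 121: 121/481 × $10,869.71 → $2,734.37
May 12, sell 10: 10/360 × $8,135.34 → $225.98
Total COGS = $788.24 + $2,734.37 + $225.98 = $3,748.59
Ending inventory (cost pool remaining) = $7,909.36

COGS = $3,748.59; ending inventory = $7,909.36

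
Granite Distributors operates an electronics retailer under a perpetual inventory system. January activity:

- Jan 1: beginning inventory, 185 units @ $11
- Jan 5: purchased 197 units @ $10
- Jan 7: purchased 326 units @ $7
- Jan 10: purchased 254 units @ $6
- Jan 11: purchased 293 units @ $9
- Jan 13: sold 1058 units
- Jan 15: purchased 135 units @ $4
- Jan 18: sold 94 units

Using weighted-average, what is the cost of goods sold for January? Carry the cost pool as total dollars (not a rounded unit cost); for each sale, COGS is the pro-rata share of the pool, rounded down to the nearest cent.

COGS = $9,425.19

After Jan 1: 185 on hand, pool $2,035.00 (≈ $11.0000 each)
After Jan 5: 382 on hand, pool $4,005.00 (≈ $10.4843 each)
After Jan 7: 708 on hand, pool $6,287.00 (≈ $8.8799 each)
After Jan 10: 962 on hand, pool $7,811.00 (≈ $8.1195 each)
After Jan 11: 1255 on hand, pool $10,448.00 (≈ $8.3251 each)
Jan 13, sell 1058: 1058/1255 × $10,448.00 → $8,807.95
After Jan 15: 332 on hand, pool $2,180.05 (≈ $6.5664 each)
Jan 18, sell 94: 94/332 × $2,180.05 → $617.24
Total COGS = $8,807.95 + $617.24 = $9,425.19
Ending inventory (cost pool remaining) = $1,562.81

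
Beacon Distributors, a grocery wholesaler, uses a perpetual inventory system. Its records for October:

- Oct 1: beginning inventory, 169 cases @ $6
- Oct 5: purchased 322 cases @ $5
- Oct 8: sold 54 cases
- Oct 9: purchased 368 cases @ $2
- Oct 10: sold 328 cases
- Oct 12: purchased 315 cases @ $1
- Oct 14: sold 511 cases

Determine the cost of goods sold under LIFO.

Oct 8, 54 sold [LIFO — newest first]: 54 @ $5 = $270
Oct 10, 328 sold [LIFO — newest first]: 328 @ $2 = $656
Oct 14, 511 sold [LIFO — newest first]: 315 @ $1 + 40 @ $2 + 156 @ $5 = $1,175
Total COGS = $270 + $656 + $1,175 = $2,101
Ending inventory: 169 @ $6 + 112 @ $5 = $1,574
Check: goods available $3,675 = COGS $2,101 + ending $1,574

COGS = $2,101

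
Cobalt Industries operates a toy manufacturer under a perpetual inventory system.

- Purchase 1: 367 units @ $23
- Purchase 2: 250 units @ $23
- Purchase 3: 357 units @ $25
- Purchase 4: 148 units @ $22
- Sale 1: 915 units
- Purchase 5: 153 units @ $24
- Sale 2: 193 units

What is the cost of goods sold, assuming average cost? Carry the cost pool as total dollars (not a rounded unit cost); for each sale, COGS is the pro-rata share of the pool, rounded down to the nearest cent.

After Purchase 1: 367 on hand, pool $8,441.00 (≈ $23.0000 each)
After Purchase 2: 617 on hand, pool $14,191.00 (≈ $23.0000 each)
After Purchase 3: 974 on hand, pool $23,116.00 (≈ $23.7331 each)
After Purchase 4: 1122 on hand, pool $26,372.00 (≈ $23.5045 each)
Sale 1, sell 915: 915/1122 × $26,372.00 → $21,506.57
After Purchase 5: 360 on hand, pool $8,537.43 (≈ $23.7151 each)
Sale 2, sell 193: 193/360 × $8,537.43 → $4,577.01
Total COGS = $21,506.57 + $4,577.01 = $26,083.58
Ending inventory (cost pool remaining) = $3,960.42

COGS = $26,083.58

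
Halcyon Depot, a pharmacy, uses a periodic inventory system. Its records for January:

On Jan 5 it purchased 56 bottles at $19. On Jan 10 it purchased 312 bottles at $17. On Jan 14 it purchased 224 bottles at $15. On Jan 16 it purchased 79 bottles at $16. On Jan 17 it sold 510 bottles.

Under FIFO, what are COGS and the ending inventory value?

Jan 17, 510 sold [FIFO — oldest first]: 56 @ $19 + 312 @ $17 + 142 @ $15 = $8,498
Ending inventory: 82 @ $15 + 79 @ $16 = $2,494

COGS = $8,498; ending inventory = $2,494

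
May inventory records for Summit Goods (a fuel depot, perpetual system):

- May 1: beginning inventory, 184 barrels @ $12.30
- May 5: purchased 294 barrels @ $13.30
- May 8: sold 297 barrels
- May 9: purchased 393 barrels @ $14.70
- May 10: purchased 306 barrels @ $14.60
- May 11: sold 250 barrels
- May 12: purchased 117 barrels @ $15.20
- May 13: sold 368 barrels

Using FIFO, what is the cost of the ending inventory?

May 8, 297 sold [FIFO — oldest first]: 184 @ $12.30 + 113 @ $13.30 = $3,766.10
May 11, 250 sold [FIFO — oldest first]: 181 @ $13.30 + 69 @ $14.70 = $3,421.60
May 13, 368 sold [FIFO — oldest first]: 324 @ $14.70 + 44 @ $14.60 = $5,405.20
Total COGS = $3,766.10 + $3,421.60 + $5,405.20 = $12,592.90
Ending inventory: 262 @ $14.60 + 117 @ $15.20 = $5,603.60

Ending inventory = $5,603.60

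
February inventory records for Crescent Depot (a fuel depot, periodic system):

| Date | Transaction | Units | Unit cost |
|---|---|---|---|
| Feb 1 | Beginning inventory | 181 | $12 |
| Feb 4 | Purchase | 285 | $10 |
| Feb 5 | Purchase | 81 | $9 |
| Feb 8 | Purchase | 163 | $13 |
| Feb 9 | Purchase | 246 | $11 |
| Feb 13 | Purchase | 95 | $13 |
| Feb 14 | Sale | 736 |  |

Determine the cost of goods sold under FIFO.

COGS = $8,156

Feb 14, 736 sold [FIFO — oldest first]: 181 @ $12 + 285 @ $10 + 81 @ $9 + 163 @ $13 + 26 @ $11 = $8,156
Ending inventory: 220 @ $11 + 95 @ $13 = $3,655
Check: goods available $11,811 = COGS $8,156 + ending $3,655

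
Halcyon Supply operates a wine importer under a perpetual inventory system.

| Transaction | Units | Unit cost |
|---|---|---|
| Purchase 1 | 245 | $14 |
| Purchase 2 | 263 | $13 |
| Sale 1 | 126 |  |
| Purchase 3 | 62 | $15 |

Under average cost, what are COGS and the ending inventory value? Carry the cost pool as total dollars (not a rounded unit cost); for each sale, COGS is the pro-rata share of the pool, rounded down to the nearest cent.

After Purchase 1: 245 on hand, pool $3,430.00 (≈ $14.0000 each)
After Purchase 2: 508 on hand, pool $6,849.00 (≈ $13.4823 each)
Sale 1, sell 126: 126/508 × $6,849.00 → $1,698.76
After Purchase 3: 444 on hand, pool $6,080.24 (≈ $13.6942 each)
Ending inventory (cost pool remaining) = $6,080.24
Check: goods available $7,779.00 = COGS $1,698.76 + ending $6,080.24

COGS = $1,698.76; ending inventory = $6,080.24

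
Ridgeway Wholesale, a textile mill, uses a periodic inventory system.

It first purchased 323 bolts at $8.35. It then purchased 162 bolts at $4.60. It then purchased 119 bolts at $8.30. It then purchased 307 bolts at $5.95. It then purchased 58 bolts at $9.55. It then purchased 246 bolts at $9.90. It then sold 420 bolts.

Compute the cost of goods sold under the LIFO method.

Sale 1 (420) [LIFO — newest first]: 246 @ $9.90 + 58 @ $9.55 + 116 @ $5.95 = $3,679.50
Ending inventory: 323 @ $8.35 + 162 @ $4.60 + 119 @ $8.30 + 191 @ $5.95 = $5,566.40

COGS = $3,679.50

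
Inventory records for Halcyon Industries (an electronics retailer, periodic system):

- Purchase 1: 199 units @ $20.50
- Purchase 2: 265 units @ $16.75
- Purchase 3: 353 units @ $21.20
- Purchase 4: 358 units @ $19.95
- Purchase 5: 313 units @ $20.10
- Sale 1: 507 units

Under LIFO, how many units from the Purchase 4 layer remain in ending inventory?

Sale 1 (507) [LIFO — newest first]: 313 @ $20.10 + 194 @ $19.95 = $10,161.60
Ending inventory: 199 @ $20.50 + 265 @ $16.75 + 353 @ $21.20 + 164 @ $19.95 = $19,273.65
Check: goods available $29,435.25 = COGS $10,161.60 + ending $19,273.65

164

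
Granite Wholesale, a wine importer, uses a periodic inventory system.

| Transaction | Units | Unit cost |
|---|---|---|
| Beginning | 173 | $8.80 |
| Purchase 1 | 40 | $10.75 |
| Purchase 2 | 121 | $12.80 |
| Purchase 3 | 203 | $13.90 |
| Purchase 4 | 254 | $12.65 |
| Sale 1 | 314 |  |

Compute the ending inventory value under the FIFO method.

Sale 1 (314) [FIFO — oldest first]: 173 @ $8.80 + 40 @ $10.75 + 101 @ $12.80 = $3,245.20
Ending inventory: 20 @ $12.80 + 203 @ $13.90 + 254 @ $12.65 = $6,290.80

Ending inventory = $6,290.80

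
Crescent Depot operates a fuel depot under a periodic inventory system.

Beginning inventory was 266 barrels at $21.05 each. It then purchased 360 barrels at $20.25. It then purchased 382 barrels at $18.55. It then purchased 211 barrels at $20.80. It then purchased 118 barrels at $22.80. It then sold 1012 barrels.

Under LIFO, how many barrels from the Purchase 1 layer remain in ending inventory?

59

Sale 1 (1012) [LIFO — newest first]: 118 @ $22.80 + 211 @ $20.80 + 382 @ $18.55 + 301 @ $20.25 = $20,260.55
Ending inventory: 266 @ $21.05 + 59 @ $20.25 = $6,794.05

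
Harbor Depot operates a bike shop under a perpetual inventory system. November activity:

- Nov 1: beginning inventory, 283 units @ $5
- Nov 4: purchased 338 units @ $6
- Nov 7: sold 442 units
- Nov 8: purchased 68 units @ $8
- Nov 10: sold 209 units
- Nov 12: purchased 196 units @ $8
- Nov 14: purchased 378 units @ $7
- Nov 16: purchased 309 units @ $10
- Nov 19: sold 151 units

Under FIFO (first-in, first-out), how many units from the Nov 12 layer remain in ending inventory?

Nov 7, 442 sold [FIFO — oldest first]: 283 @ $5 + 159 @ $6 = $2,369
Nov 10, 209 sold [FIFO — oldest first]: 179 @ $6 + 30 @ $8 = $1,314
Nov 19, 151 sold [FIFO — oldest first]: 38 @ $8 + 113 @ $8 = $1,208
Total COGS = $2,369 + $1,314 + $1,208 = $4,891
Ending inventory: 83 @ $8 + 378 @ $7 + 309 @ $10 = $6,400

83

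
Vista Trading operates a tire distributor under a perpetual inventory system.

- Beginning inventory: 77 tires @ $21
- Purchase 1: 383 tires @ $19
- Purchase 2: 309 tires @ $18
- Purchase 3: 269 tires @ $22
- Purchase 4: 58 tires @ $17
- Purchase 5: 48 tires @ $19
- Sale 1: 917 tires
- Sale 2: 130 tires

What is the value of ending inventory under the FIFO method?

Ending inventory = $1,745

Sale 1 (917) [FIFO — oldest first]: 77 @ $21 + 383 @ $19 + 309 @ $18 + 148 @ $22 = $17,712
Sale 2 (130) [FIFO — oldest first]: 121 @ $22 + 9 @ $17 = $2,815
Total COGS = $17,712 + $2,815 = $20,527
Ending inventory: 49 @ $17 + 48 @ $19 = $1,745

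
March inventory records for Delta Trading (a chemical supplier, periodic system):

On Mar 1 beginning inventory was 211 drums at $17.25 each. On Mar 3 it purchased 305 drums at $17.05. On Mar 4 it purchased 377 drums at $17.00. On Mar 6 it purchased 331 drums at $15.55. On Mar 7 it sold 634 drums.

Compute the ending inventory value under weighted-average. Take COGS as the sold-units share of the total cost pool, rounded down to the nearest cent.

Ending inventory = $9,831.43

Mar 7, sell 634: 634/1224 × $20,396.05 → $10,564.62
Ending inventory (cost pool remaining) = $9,831.43
Check: goods available $20,396.05 = COGS $10,564.62 + ending $9,831.43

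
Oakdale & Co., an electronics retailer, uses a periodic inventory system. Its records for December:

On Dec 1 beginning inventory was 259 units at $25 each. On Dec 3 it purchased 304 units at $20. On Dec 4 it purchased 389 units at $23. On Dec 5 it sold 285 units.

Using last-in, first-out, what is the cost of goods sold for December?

COGS = $6,555

Dec 5, 285 sold [LIFO — newest first]: 285 @ $23 = $6,555
Ending inventory: 259 @ $25 + 304 @ $20 + 104 @ $23 = $14,947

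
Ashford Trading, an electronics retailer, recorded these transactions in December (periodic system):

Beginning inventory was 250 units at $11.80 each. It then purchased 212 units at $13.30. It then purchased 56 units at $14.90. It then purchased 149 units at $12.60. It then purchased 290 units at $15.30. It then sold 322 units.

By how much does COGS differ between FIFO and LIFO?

FIFO COGS: 250 @ $11.80 + 72 @ $13.30 = $3,907.60
LIFO COGS: 290 @ $15.30 + 32 @ $12.60 = $4,840.20
Difference = |$3,907.60 − $4,840.20| = $932.60

$932.60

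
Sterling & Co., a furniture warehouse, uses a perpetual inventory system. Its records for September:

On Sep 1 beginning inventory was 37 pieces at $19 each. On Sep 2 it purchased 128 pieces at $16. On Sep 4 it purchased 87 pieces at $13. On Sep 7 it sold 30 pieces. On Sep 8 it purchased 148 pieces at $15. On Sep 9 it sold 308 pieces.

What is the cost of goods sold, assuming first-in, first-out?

COGS = $5,172

Sep 7, 30 sold [FIFO — oldest first]: 30 @ $19 = $570
Sep 9, 308 sold [FIFO — oldest first]: 7 @ $19 + 128 @ $16 + 87 @ $13 + 86 @ $15 = $4,602
Total COGS = $570 + $4,602 = $5,172
Ending inventory: 62 @ $15 = $930
Check: goods available $6,102 = COGS $5,172 + ending $930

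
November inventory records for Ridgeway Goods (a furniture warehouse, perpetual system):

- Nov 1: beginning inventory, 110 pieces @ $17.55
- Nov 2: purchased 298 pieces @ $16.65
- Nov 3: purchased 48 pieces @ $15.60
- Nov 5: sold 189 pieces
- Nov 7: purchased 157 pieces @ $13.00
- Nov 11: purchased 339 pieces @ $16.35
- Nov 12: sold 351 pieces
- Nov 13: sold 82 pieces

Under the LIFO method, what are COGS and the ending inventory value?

COGS = $9,861.10; ending inventory = $5,363.55

Nov 5, 189 sold [LIFO — newest first]: 48 @ $15.60 + 141 @ $16.65 = $3,096.45
Nov 12, 351 sold [LIFO — newest first]: 339 @ $16.35 + 12 @ $13.00 = $5,698.65
Nov 13, 82 sold [LIFO — newest first]: 82 @ $13.00 = $1,066.00
Total COGS = $3,096.45 + $5,698.65 + $1,066.00 = $9,861.10
Ending inventory: 110 @ $17.55 + 157 @ $16.65 + 63 @ $13.00 = $5,363.55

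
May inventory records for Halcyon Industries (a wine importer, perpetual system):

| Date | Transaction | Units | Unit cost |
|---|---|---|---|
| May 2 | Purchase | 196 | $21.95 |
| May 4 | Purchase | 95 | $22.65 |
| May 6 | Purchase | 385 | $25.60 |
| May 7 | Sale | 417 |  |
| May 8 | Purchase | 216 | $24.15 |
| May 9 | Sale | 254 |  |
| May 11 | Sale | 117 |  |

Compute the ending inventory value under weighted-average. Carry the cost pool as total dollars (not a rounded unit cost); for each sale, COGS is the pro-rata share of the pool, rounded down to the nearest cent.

After May 2: 196 on hand, pool $4,302.20 (≈ $21.9500 each)
After May 4: 291 on hand, pool $6,453.95 (≈ $22.1785 each)
After May 6: 676 on hand, pool $16,309.95 (≈ $24.1271 each)
May 7, sell 417: 417/676 × $16,309.95 → $10,061.01
After May 8: 475 on hand, pool $11,465.34 (≈ $24.1376 each)
May 9, sell 254: 254/475 × $11,465.34 → $6,130.93
May 11, sell 117: 117/221 × $5,334.41 → $2,824.09
Total COGS = $10,061.01 + $6,130.93 + $2,824.09 = $19,016.03
Ending inventory (cost pool remaining) = $2,510.32
Check: goods available $21,526.35 = COGS $19,016.03 + ending $2,510.32

Ending inventory = $2,510.32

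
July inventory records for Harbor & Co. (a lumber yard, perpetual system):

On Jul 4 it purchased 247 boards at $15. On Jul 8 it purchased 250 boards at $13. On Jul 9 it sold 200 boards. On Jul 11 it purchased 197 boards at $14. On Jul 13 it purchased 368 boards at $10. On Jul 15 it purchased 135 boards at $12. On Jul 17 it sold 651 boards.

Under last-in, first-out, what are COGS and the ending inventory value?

COGS = $9,972; ending inventory = $5,041

Jul 9, 200 sold [LIFO — newest first]: 200 @ $13 = $2,600
Jul 17, 651 sold [LIFO — newest first]: 135 @ $12 + 368 @ $10 + 148 @ $14 = $7,372
Total COGS = $2,600 + $7,372 = $9,972
Ending inventory: 247 @ $15 + 50 @ $13 + 49 @ $14 = $5,041
Check: goods available $15,013 = COGS $9,972 + ending $5,041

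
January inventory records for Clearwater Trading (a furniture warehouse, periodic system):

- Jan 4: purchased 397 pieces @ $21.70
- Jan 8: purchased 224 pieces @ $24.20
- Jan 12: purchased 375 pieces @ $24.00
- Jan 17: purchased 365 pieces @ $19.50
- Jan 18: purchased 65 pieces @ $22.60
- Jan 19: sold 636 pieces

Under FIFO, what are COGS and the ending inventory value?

COGS = $14,395.70; ending inventory = $17,226.50

Jan 19, 636 sold [FIFO — oldest first]: 397 @ $21.70 + 224 @ $24.20 + 15 @ $24.00 = $14,395.70
Ending inventory: 360 @ $24.00 + 365 @ $19.50 + 65 @ $22.60 = $17,226.50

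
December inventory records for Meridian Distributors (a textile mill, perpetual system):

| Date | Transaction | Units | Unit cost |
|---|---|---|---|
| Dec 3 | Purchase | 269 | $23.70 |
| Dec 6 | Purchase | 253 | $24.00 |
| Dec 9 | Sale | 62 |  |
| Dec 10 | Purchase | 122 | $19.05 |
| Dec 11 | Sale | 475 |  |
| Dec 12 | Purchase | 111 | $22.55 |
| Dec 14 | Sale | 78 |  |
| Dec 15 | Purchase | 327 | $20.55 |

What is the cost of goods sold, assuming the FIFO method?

COGS = $14,218.95

Dec 9, 62 sold [FIFO — oldest first]: 62 @ $23.70 = $1,469.40
Dec 11, 475 sold [FIFO — oldest first]: 207 @ $23.70 + 253 @ $24.00 + 15 @ $19.05 = $11,263.65
Dec 14, 78 sold [FIFO — oldest first]: 78 @ $19.05 = $1,485.90
Total COGS = $1,469.40 + $11,263.65 + $1,485.90 = $14,218.95
Ending inventory: 29 @ $19.05 + 111 @ $22.55 + 327 @ $20.55 = $9,775.35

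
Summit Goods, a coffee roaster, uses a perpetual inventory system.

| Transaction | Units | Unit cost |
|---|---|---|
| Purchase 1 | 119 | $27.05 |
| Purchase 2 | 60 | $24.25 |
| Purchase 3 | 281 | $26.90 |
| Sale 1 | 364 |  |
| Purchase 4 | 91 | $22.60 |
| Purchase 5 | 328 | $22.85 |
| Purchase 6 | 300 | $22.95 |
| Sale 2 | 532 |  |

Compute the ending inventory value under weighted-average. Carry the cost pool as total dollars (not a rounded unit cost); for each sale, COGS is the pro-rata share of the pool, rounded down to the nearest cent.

Ending inventory = $6,593.85

After Purchase 1: 119 on hand, pool $3,218.95 (≈ $27.0500 each)
After Purchase 2: 179 on hand, pool $4,673.95 (≈ $26.1115 each)
After Purchase 3: 460 on hand, pool $12,232.85 (≈ $26.5932 each)
Sale 1, sell 364: 364/460 × $12,232.85 → $9,679.90
After Purchase 4: 187 on hand, pool $4,609.55 (≈ $24.6500 each)
After Purchase 5: 515 on hand, pool $12,104.35 (≈ $23.5036 each)
After Purchase 6: 815 on hand, pool $18,989.35 (≈ $23.2998 each)
Sale 2, sell 532: 532/815 × $18,989.35 → $12,395.50
Total COGS = $9,679.90 + $12,395.50 = $22,075.40
Ending inventory (cost pool remaining) = $6,593.85
Check: goods available $28,669.25 = COGS $22,075.40 + ending $6,593.85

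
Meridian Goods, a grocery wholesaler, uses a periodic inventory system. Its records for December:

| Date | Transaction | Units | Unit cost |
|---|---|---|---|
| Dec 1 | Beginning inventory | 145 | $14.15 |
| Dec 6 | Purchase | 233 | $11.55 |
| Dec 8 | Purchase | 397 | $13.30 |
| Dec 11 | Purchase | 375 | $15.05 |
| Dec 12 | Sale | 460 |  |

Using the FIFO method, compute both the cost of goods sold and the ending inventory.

Dec 12, 460 sold [FIFO — oldest first]: 145 @ $14.15 + 233 @ $11.55 + 82 @ $13.30 = $5,833.50
Ending inventory: 315 @ $13.30 + 375 @ $15.05 = $9,833.25

COGS = $5,833.50; ending inventory = $9,833.25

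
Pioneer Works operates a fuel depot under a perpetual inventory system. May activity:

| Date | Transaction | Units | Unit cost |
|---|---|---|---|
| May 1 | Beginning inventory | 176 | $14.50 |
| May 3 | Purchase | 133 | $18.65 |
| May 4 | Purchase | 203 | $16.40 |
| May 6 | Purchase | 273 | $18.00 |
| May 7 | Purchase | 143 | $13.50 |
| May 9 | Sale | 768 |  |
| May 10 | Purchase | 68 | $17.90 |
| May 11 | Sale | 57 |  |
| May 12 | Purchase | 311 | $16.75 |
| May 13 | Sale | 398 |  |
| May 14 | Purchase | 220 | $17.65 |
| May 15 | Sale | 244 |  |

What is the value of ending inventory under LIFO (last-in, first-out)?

Ending inventory = $870.00

May 9, 768 sold [LIFO — newest first]: 143 @ $13.50 + 273 @ $18.00 + 203 @ $16.40 + 133 @ $18.65 + 16 @ $14.50 = $12,886.15
May 11, 57 sold [LIFO — newest first]: 57 @ $17.90 = $1,020.30
May 13, 398 sold [LIFO — newest first]: 311 @ $16.75 + 11 @ $17.90 + 76 @ $14.50 = $6,508.15
May 15, 244 sold [LIFO — newest first]: 220 @ $17.65 + 24 @ $14.50 = $4,231.00
Total COGS = $12,886.15 + $1,020.30 + $6,508.15 + $4,231.00 = $24,645.60
Ending inventory: 60 @ $14.50 = $870.00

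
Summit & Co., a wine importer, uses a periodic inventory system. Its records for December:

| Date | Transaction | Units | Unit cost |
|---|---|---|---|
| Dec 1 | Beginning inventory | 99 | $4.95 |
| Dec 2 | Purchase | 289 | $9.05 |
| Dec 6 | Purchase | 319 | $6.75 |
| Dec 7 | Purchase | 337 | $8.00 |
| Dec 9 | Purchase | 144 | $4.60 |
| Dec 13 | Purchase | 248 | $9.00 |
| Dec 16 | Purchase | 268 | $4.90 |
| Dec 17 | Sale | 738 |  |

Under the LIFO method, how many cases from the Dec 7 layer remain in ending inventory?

Dec 17, 738 sold [LIFO — newest first]: 268 @ $4.90 + 248 @ $9.00 + 144 @ $4.60 + 78 @ $8.00 = $4,831.60
Ending inventory: 99 @ $4.95 + 289 @ $9.05 + 319 @ $6.75 + 259 @ $8.00 = $7,330.75

259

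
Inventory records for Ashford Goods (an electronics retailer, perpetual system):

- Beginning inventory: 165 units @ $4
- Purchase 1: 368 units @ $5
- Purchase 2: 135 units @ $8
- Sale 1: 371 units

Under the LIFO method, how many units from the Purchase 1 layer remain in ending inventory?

132

Sale 1 (371) [LIFO — newest first]: 135 @ $8 + 236 @ $5 = $2,260
Ending inventory: 165 @ $4 + 132 @ $5 = $1,320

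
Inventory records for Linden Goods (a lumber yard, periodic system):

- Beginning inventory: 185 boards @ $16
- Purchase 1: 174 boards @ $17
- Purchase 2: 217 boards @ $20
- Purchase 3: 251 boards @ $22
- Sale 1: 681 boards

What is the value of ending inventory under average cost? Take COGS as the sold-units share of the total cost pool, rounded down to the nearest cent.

Sale 1, sell 681: 681/827 × $15,780.00 → $12,994.17
Ending inventory (cost pool remaining) = $2,785.83

Ending inventory = $2,785.83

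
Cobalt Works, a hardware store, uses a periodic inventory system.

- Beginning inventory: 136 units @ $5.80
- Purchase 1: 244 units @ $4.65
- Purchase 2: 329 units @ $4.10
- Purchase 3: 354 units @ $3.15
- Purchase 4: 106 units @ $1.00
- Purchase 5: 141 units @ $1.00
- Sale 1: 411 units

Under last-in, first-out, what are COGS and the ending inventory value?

COGS = $763.60; ending inventory = $3,870.80

Sale 1 (411) [LIFO — newest first]: 141 @ $1.00 + 106 @ $1.00 + 164 @ $3.15 = $763.60
Ending inventory: 136 @ $5.80 + 244 @ $4.65 + 329 @ $4.10 + 190 @ $3.15 = $3,870.80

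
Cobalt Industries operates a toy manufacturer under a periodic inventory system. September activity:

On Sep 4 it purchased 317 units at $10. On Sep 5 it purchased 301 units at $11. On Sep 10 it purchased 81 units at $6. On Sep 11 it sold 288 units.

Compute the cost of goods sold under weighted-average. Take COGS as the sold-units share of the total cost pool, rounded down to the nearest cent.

Sep 11, sell 288: 288/699 × $6,967.00 → $2,870.52
Ending inventory (cost pool remaining) = $4,096.48

COGS = $2,870.52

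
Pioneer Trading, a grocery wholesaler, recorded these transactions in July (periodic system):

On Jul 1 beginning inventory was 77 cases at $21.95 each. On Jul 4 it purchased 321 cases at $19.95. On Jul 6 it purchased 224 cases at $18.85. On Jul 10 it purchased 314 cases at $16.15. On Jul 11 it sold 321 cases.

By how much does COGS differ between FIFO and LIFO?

FIFO COGS: 77 @ $21.95 + 244 @ $19.95 = $6,557.95
LIFO COGS: 314 @ $16.15 + 7 @ $18.85 = $5,203.05
Difference = |$6,557.95 − $5,203.05| = $1,354.90

$1,354.90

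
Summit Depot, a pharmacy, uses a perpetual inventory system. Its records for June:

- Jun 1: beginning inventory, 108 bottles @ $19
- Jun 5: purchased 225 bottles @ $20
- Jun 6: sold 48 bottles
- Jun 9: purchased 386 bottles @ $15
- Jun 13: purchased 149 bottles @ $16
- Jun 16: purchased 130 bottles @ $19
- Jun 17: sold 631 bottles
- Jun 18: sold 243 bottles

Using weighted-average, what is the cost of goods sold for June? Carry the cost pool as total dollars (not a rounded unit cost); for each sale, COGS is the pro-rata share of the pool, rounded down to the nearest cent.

COGS = $15,895.87

After Jun 1: 108 on hand, pool $2,052.00 (≈ $19.0000 each)
After Jun 5: 333 on hand, pool $6,552.00 (≈ $19.6757 each)
Jun 6, sell 48: 48/333 × $6,552.00 → $944.43
After Jun 9: 671 on hand, pool $11,397.57 (≈ $16.9859 each)
After Jun 13: 820 on hand, pool $13,781.57 (≈ $16.8068 each)
After Jun 16: 950 on hand, pool $16,251.57 (≈ $17.1069 each)
Jun 17, sell 631: 631/950 × $16,251.57 → $10,794.46
Jun 18, sell 243: 243/319 × $5,457.11 → $4,156.98
Total COGS = $944.43 + $10,794.46 + $4,156.98 = $15,895.87
Ending inventory (cost pool remaining) = $1,300.13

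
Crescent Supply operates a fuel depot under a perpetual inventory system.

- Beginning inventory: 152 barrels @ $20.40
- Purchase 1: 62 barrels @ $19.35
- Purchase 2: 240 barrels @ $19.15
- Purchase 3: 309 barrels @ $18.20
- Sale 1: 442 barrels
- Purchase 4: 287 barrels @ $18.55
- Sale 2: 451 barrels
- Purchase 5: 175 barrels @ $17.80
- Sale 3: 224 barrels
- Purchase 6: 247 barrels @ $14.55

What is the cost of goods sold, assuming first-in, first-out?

Sale 1 (442) [FIFO — oldest first]: 152 @ $20.40 + 62 @ $19.35 + 228 @ $19.15 = $8,666.70
Sale 2 (451) [FIFO — oldest first]: 12 @ $19.15 + 309 @ $18.20 + 130 @ $18.55 = $8,265.10
Sale 3 (224) [FIFO — oldest first]: 157 @ $18.55 + 67 @ $17.80 = $4,104.95
Total COGS = $8,666.70 + $8,265.10 + $4,104.95 = $21,036.75
Ending inventory: 108 @ $17.80 + 247 @ $14.55 = $5,516.25
Check: goods available $26,553.00 = COGS $21,036.75 + ending $5,516.25

COGS = $21,036.75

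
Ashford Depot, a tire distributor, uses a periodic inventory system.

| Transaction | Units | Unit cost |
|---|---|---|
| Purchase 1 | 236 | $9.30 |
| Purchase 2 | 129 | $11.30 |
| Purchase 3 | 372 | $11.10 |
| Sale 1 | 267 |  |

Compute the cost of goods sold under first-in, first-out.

Sale 1 (267) [FIFO — oldest first]: 236 @ $9.30 + 31 @ $11.30 = $2,545.10
Ending inventory: 98 @ $11.30 + 372 @ $11.10 = $5,236.60

COGS = $2,545.10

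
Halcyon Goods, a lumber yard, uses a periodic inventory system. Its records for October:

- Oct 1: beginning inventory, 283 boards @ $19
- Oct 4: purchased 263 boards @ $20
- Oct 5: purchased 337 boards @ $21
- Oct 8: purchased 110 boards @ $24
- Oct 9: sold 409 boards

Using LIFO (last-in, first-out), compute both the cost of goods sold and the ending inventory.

COGS = $8,919; ending inventory = $11,435

Oct 9, 409 sold [LIFO — newest first]: 110 @ $24 + 299 @ $21 = $8,919
Ending inventory: 283 @ $19 + 263 @ $20 + 38 @ $21 = $11,435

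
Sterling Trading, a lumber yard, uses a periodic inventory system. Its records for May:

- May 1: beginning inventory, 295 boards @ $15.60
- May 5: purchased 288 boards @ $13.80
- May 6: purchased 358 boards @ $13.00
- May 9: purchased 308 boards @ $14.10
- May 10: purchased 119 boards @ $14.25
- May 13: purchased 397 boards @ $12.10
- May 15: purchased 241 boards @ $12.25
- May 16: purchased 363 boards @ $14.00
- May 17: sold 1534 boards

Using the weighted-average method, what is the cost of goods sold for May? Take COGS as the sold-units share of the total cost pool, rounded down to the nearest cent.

COGS = $20,790.20

May 17, sell 1534: 1534/2369 × $32,106.90 → $20,790.20
Ending inventory (cost pool remaining) = $11,316.70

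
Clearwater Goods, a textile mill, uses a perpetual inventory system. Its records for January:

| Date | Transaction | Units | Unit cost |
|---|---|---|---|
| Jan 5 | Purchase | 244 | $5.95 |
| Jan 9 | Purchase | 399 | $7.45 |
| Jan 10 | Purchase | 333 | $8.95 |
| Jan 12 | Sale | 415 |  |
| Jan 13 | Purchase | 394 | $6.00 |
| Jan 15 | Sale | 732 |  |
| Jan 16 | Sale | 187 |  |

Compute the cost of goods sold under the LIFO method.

Jan 12, 415 sold [LIFO — newest first]: 333 @ $8.95 + 82 @ $7.45 = $3,591.25
Jan 15, 732 sold [LIFO — newest first]: 394 @ $6.00 + 317 @ $7.45 + 21 @ $5.95 = $4,850.60
Jan 16, 187 sold [LIFO — newest first]: 187 @ $5.95 = $1,112.65
Total COGS = $3,591.25 + $4,850.60 + $1,112.65 = $9,554.50
Ending inventory: 36 @ $5.95 = $214.20
Check: goods available $9,768.70 = COGS $9,554.50 + ending $214.20

COGS = $9,554.50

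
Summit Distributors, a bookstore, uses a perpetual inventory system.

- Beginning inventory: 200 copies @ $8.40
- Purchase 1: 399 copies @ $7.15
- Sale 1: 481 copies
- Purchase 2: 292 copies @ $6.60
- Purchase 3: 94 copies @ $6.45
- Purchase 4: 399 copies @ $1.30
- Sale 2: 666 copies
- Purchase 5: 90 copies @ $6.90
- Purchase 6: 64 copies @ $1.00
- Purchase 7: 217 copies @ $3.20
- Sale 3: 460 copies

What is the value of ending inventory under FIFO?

Sale 1 (481) [FIFO — oldest first]: 200 @ $8.40 + 281 @ $7.15 = $3,689.15
Sale 2 (666) [FIFO — oldest first]: 118 @ $7.15 + 292 @ $6.60 + 94 @ $6.45 + 162 @ $1.30 = $3,587.80
Sale 3 (460) [FIFO — oldest first]: 237 @ $1.30 + 90 @ $6.90 + 64 @ $1.00 + 69 @ $3.20 = $1,213.90
Total COGS = $3,689.15 + $3,587.80 + $1,213.90 = $8,490.85
Ending inventory: 148 @ $3.20 = $473.60

Ending inventory = $473.60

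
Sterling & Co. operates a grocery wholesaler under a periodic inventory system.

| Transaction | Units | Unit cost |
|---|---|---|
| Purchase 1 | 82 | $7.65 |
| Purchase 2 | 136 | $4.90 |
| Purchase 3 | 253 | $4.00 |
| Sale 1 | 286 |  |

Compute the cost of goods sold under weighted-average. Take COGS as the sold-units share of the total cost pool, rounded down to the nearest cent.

Sale 1, sell 286: 286/471 × $2,305.70 → $1,400.06
Ending inventory (cost pool remaining) = $905.64

COGS = $1,400.06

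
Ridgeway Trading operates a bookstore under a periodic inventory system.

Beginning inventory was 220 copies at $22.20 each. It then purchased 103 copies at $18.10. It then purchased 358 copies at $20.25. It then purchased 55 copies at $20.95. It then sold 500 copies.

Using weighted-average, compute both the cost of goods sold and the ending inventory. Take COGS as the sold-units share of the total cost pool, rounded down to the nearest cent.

Sale 1, sell 500: 500/736 × $15,150.05 → $10,292.15
Ending inventory (cost pool remaining) = $4,857.90

COGS = $10,292.15; ending inventory = $4,857.90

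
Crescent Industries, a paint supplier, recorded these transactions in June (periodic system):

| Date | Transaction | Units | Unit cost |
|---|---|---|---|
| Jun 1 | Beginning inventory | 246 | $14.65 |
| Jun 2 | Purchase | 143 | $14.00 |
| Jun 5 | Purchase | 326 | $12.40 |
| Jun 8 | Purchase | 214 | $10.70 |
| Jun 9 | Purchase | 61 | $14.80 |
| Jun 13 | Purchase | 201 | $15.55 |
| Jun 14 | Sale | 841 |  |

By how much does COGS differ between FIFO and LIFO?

FIFO COGS: 246 @ $14.65 + 143 @ $14.00 + 326 @ $12.40 + 126 @ $10.70 = $10,996.50
LIFO COGS: 201 @ $15.55 + 61 @ $14.80 + 214 @ $10.70 + 326 @ $12.40 + 39 @ $14.00 = $10,906.55
Difference = |$10,996.50 − $10,906.55| = $89.95

$89.95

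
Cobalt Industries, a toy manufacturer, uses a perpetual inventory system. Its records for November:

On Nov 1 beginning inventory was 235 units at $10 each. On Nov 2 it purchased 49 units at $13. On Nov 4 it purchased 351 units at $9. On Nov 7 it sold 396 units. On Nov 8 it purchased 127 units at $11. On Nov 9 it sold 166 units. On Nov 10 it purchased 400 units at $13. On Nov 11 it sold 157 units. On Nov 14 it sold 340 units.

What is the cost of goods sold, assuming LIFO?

Nov 7, 396 sold [LIFO — newest first]: 351 @ $9 + 45 @ $13 = $3,744
Nov 9, 166 sold [LIFO — newest first]: 127 @ $11 + 4 @ $13 + 35 @ $10 = $1,799
Nov 11, 157 sold [LIFO — newest first]: 157 @ $13 = $2,041
Nov 14, 340 sold [LIFO — newest first]: 243 @ $13 + 97 @ $10 = $4,129
Total COGS = $3,744 + $1,799 + $2,041 + $4,129 = $11,713
Ending inventory: 103 @ $10 = $1,030
Check: goods available $12,743 = COGS $11,713 + ending $1,030

COGS = $11,713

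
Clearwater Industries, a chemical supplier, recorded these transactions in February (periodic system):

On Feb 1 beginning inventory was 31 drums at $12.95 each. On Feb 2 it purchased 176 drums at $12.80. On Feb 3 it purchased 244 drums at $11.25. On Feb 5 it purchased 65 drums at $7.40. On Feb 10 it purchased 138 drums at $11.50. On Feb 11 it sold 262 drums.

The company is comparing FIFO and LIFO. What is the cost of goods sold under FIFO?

FIFO COGS: 31 @ $12.95 + 176 @ $12.80 + 55 @ $11.25 = $3,273.00
LIFO COGS: 138 @ $11.50 + 65 @ $7.40 + 59 @ $11.25 = $2,731.75

COGS = $3,273.00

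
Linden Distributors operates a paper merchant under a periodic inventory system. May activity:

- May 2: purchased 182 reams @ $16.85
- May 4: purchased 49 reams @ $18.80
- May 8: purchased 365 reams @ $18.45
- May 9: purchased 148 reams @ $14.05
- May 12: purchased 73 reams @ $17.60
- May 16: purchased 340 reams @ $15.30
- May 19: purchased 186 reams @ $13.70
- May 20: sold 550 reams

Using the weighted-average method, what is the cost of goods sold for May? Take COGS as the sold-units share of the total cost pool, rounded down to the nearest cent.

COGS = $8,942.74

May 20, sell 550: 550/1343 × $21,836.55 → $8,942.74
Ending inventory (cost pool remaining) = $12,893.81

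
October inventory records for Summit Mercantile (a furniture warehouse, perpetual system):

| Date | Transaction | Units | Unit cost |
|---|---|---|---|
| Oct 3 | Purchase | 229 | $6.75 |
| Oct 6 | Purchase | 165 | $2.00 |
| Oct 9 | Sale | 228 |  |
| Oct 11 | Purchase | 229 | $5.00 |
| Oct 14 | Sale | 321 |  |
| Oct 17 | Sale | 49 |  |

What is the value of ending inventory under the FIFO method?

Ending inventory = $125.00

Oct 9, 228 sold [FIFO — oldest first]: 228 @ $6.75 = $1,539.00
Oct 14, 321 sold [FIFO — oldest first]: 1 @ $6.75 + 165 @ $2.00 + 155 @ $5.00 = $1,111.75
Oct 17, 49 sold [FIFO — oldest first]: 49 @ $5.00 = $245.00
Total COGS = $1,539.00 + $1,111.75 + $245.00 = $2,895.75
Ending inventory: 25 @ $5.00 = $125.00
Check: goods available $3,020.75 = COGS $2,895.75 + ending $125.00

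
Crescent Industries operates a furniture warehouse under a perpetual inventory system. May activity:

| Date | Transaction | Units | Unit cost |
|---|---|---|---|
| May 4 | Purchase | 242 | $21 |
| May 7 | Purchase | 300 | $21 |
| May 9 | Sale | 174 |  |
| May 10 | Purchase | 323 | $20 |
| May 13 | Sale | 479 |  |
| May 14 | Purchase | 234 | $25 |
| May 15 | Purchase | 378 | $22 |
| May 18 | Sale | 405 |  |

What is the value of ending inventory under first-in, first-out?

Ending inventory = $9,341

May 9, 174 sold [FIFO — oldest first]: 174 @ $21 = $3,654
May 13, 479 sold [FIFO — oldest first]: 68 @ $21 + 300 @ $21 + 111 @ $20 = $9,948
May 18, 405 sold [FIFO — oldest first]: 212 @ $20 + 193 @ $25 = $9,065
Total COGS = $3,654 + $9,948 + $9,065 = $22,667
Ending inventory: 41 @ $25 + 378 @ $22 = $9,341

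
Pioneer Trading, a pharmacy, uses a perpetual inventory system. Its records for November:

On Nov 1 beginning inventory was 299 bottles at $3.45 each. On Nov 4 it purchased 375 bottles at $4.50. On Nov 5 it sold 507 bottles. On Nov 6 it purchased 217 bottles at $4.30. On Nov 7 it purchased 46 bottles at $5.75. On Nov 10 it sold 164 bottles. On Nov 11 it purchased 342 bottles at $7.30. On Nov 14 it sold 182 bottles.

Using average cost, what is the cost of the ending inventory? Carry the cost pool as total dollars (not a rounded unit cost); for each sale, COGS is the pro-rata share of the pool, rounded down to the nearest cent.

Ending inventory = $2,560.36

After Nov 1: 299 on hand, pool $1,031.55 (≈ $3.4500 each)
After Nov 4: 674 on hand, pool $2,719.05 (≈ $4.0342 each)
Nov 5, sell 507: 507/674 × $2,719.05 → $2,045.33
After Nov 6: 384 on hand, pool $1,606.82 (≈ $4.1844 each)
After Nov 7: 430 on hand, pool $1,871.32 (≈ $4.3519 each)
Nov 10, sell 164: 164/430 × $1,871.32 → $713.71
After Nov 11: 608 on hand, pool $3,654.21 (≈ $6.0102 each)
Nov 14, sell 182: 182/608 × $3,654.21 → $1,093.85
Total COGS = $2,045.33 + $713.71 + $1,093.85 = $3,852.89
Ending inventory (cost pool remaining) = $2,560.36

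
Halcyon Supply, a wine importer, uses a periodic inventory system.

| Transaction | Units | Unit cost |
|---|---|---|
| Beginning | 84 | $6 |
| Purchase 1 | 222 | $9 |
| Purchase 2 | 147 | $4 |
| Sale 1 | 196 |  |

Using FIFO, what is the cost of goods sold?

COGS = $1,512

Sale 1 (196) [FIFO — oldest first]: 84 @ $6 + 112 @ $9 = $1,512
Ending inventory: 110 @ $9 + 147 @ $4 = $1,578
Check: goods available $3,090 = COGS $1,512 + ending $1,578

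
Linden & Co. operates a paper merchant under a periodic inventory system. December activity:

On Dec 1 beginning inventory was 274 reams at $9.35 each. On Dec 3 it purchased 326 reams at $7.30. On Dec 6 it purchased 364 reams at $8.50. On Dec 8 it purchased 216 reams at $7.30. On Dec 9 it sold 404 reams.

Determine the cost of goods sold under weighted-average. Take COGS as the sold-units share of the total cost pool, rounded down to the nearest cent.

Dec 9, sell 404: 404/1180 × $9,612.50 → $3,291.05
Ending inventory (cost pool remaining) = $6,321.45

COGS = $3,291.05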